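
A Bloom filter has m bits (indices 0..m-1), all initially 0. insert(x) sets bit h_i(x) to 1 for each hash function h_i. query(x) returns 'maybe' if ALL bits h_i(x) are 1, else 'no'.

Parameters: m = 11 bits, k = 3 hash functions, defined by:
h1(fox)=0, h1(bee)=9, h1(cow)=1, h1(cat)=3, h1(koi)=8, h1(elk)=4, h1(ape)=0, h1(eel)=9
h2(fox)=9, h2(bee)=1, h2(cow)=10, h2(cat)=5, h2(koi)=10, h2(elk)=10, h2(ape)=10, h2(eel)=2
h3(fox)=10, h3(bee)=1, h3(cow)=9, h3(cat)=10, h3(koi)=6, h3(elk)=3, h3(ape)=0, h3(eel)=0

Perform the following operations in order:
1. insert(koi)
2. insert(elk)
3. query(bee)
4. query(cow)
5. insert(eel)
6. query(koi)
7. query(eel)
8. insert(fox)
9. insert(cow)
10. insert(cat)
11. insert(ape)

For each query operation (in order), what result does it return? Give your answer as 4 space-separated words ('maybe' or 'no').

Start: bits=00000000000
Op 1: insert koi -> sets bits 6 8 10 -> bits=00000010101
Op 2: insert elk -> sets bits 3 4 10 -> bits=00011010101
Op 3: query bee -> checks bit1=0, bit9=0 (has a 0) -> no
Op 4: query cow -> checks bit1=0, bit9=0, bit10=1 (has a 0) -> no
Op 5: insert eel -> sets bits 0 2 9 -> bits=10111010111
Op 6: query koi -> checks bit6=1, bit8=1, bit10=1 (all 1) -> maybe
Op 7: query eel -> checks bit0=1, bit2=1, bit9=1 (all 1) -> maybe
Op 8: insert fox -> sets bits 0 9 10 -> bits=10111010111
Op 9: insert cow -> sets bits 1 9 10 -> bits=11111010111
Op 10: insert cat -> sets bits 3 5 10 -> bits=11111110111
Op 11: insert ape -> sets bits 0 10 -> bits=11111110111
Query results in order: no no maybe maybe

Answer: no no maybe maybe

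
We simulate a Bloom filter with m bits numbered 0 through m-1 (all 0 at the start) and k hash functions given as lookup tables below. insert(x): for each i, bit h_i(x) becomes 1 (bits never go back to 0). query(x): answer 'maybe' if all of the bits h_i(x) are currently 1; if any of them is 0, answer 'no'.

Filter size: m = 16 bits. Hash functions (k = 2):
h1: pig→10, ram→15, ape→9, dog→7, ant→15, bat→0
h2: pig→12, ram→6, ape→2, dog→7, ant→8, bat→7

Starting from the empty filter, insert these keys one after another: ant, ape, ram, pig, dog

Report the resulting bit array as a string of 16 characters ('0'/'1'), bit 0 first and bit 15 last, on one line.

Answer: 0010001111101001

Derivation:
Start: bits=0000000000000000
After insert 'ant': sets bits 8 15 -> bits=0000000010000001
After insert 'ape': sets bits 2 9 -> bits=0010000011000001
After insert 'ram': sets bits 6 15 -> bits=0010001011000001
After insert 'pig': sets bits 10 12 -> bits=0010001011101001
After insert 'dog': sets bits 7 -> bits=0010001111101001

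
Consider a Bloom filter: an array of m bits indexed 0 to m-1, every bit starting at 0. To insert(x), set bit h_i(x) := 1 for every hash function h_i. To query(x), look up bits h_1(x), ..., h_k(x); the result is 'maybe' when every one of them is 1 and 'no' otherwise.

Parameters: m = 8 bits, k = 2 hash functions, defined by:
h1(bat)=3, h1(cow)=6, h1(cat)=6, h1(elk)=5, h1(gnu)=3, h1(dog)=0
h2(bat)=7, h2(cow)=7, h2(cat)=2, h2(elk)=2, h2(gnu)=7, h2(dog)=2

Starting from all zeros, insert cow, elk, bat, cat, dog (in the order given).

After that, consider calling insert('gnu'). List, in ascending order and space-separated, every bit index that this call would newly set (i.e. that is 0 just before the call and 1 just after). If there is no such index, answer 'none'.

Answer: none

Derivation:
Start: bits=00000000
After insert 'cow': sets bits 6 7 -> bits=00000011
After insert 'elk': sets bits 2 5 -> bits=00100111
After insert 'bat': sets bits 3 7 -> bits=00110111
After insert 'cat': sets bits 2 6 -> bits=00110111
After insert 'dog': sets bits 0 2 -> bits=10110111
insert 'gnu' would touch bits 3 7; currently bit3=1, bit7=1
Bits that are 0 among those (would change 0->1): none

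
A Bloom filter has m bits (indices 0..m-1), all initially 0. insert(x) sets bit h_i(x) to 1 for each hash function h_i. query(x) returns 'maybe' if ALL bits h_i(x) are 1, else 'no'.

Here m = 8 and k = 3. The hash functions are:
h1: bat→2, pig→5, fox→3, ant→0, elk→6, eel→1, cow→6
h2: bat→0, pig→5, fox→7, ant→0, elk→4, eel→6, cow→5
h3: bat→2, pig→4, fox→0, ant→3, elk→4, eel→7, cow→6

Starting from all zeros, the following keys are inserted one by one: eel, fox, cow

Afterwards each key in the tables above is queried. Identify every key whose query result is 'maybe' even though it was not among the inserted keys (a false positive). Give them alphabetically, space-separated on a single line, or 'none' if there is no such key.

Start: bits=00000000
After insert 'eel': sets bits 1 6 7 -> bits=01000011
After insert 'fox': sets bits 0 3 7 -> bits=11010011
After insert 'cow': sets bits 5 6 -> bits=11010111
Not inserted: ant bat elk pig — query each against bits=11010111:
query ant: checks bit0=1, bit3=1 (all 1) -> maybe => FALSE POSITIVE
query bat: checks bit0=1, bit2=0 (has a 0) -> no => not a false positive
query elk: checks bit4=0, bit6=1 (has a 0) -> no => not a false positive
query pig: checks bit4=0, bit5=1 (has a 0) -> no => not a false positive
False positives (alphabetical): ant

Answer: ant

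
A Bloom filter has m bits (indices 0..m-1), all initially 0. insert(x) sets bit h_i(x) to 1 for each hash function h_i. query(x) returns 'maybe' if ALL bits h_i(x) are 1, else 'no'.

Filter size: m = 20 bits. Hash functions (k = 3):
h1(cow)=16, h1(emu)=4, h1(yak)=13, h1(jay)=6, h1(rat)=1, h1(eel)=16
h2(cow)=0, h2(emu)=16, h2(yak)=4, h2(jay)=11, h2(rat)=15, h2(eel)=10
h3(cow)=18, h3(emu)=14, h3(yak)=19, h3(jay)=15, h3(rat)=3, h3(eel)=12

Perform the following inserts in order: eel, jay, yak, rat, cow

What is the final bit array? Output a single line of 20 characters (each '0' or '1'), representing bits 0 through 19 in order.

Answer: 11011010001111011011

Derivation:
Start: bits=00000000000000000000
After insert 'eel': sets bits 10 12 16 -> bits=00000000001010001000
After insert 'jay': sets bits 6 11 15 -> bits=00000010001110011000
After insert 'yak': sets bits 4 13 19 -> bits=00001010001111011001
After insert 'rat': sets bits 1 3 15 -> bits=01011010001111011001
After insert 'cow': sets bits 0 16 18 -> bits=11011010001111011011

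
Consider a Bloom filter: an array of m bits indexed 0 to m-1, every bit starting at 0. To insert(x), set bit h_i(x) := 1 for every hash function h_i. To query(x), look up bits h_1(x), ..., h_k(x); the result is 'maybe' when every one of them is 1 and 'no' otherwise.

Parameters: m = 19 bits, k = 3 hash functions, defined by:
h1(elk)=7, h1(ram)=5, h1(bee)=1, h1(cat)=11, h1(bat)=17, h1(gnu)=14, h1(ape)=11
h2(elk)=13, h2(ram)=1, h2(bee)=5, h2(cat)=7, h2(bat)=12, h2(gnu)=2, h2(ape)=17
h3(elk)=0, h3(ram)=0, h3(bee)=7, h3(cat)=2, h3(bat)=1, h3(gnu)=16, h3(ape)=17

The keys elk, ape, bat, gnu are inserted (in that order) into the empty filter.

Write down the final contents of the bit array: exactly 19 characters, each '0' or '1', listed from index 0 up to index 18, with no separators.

Answer: 1110000100011110110

Derivation:
Start: bits=0000000000000000000
After insert 'elk': sets bits 0 7 13 -> bits=1000000100000100000
After insert 'ape': sets bits 11 17 -> bits=1000000100010100010
After insert 'bat': sets bits 1 12 17 -> bits=1100000100011100010
After insert 'gnu': sets bits 2 14 16 -> bits=1110000100011110110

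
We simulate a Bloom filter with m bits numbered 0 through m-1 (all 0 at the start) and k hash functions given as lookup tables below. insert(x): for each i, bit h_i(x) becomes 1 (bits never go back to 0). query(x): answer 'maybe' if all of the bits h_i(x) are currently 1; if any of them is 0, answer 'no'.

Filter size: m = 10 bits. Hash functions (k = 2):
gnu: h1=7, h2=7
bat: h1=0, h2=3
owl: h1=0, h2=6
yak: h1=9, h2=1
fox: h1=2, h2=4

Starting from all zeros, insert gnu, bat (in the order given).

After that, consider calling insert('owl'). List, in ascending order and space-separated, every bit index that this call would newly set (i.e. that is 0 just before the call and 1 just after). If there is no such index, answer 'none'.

Start: bits=0000000000
After insert 'gnu': sets bits 7 -> bits=0000000100
After insert 'bat': sets bits 0 3 -> bits=1001000100
insert 'owl' would touch bits 0 6; currently bit0=1, bit6=0
Bits that are 0 among those (would change 0->1): 6

Answer: 6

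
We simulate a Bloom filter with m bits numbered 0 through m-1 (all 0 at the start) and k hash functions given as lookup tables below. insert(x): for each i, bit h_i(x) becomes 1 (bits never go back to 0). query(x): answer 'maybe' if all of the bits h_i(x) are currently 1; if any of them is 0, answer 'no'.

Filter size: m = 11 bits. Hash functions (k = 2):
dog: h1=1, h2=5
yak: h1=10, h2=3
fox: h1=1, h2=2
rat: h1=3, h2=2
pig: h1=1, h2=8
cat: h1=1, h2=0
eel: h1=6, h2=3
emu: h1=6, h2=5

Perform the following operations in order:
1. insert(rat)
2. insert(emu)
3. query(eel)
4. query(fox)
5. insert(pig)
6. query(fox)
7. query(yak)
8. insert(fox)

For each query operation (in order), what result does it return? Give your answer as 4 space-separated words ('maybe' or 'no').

Start: bits=00000000000
Op 1: insert rat -> sets bits 2 3 -> bits=00110000000
Op 2: insert emu -> sets bits 5 6 -> bits=00110110000
Op 3: query eel -> checks bit3=1, bit6=1 (all 1) -> maybe
Op 4: query fox -> checks bit1=0, bit2=1 (has a 0) -> no
Op 5: insert pig -> sets bits 1 8 -> bits=01110110100
Op 6: query fox -> checks bit1=1, bit2=1 (all 1) -> maybe
Op 7: query yak -> checks bit3=1, bit10=0 (has a 0) -> no
Op 8: insert fox -> sets bits 1 2 -> bits=01110110100
Query results in order: maybe no maybe no

Answer: maybe no maybe no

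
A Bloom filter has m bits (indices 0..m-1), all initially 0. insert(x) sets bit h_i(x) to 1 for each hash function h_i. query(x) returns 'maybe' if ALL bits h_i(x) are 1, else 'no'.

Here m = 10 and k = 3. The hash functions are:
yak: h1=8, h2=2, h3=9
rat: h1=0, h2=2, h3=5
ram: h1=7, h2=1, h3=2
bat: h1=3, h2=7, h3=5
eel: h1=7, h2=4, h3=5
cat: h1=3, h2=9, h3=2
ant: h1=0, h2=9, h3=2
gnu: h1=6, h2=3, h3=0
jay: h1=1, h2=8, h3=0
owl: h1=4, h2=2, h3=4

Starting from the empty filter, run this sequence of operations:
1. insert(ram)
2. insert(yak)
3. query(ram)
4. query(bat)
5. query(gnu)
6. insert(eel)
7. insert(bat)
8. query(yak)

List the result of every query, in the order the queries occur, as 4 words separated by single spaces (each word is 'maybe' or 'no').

Start: bits=0000000000
Op 1: insert ram -> sets bits 1 2 7 -> bits=0110000100
Op 2: insert yak -> sets bits 2 8 9 -> bits=0110000111
Op 3: query ram -> checks bit1=1, bit2=1, bit7=1 (all 1) -> maybe
Op 4: query bat -> checks bit3=0, bit5=0, bit7=1 (has a 0) -> no
Op 5: query gnu -> checks bit0=0, bit3=0, bit6=0 (has a 0) -> no
Op 6: insert eel -> sets bits 4 5 7 -> bits=0110110111
Op 7: insert bat -> sets bits 3 5 7 -> bits=0111110111
Op 8: query yak -> checks bit2=1, bit8=1, bit9=1 (all 1) -> maybe
Query results in order: maybe no no maybe

Answer: maybe no no maybe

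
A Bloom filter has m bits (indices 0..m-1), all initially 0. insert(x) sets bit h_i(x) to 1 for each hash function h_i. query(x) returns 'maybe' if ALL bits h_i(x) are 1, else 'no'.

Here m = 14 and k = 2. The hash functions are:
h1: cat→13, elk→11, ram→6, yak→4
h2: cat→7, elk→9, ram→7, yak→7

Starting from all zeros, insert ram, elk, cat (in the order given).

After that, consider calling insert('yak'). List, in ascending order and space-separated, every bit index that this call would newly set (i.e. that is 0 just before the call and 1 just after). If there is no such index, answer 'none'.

Start: bits=00000000000000
After insert 'ram': sets bits 6 7 -> bits=00000011000000
After insert 'elk': sets bits 9 11 -> bits=00000011010100
After insert 'cat': sets bits 7 13 -> bits=00000011010101
insert 'yak' would touch bits 4 7; currently bit4=0, bit7=1
Bits that are 0 among those (would change 0->1): 4

Answer: 4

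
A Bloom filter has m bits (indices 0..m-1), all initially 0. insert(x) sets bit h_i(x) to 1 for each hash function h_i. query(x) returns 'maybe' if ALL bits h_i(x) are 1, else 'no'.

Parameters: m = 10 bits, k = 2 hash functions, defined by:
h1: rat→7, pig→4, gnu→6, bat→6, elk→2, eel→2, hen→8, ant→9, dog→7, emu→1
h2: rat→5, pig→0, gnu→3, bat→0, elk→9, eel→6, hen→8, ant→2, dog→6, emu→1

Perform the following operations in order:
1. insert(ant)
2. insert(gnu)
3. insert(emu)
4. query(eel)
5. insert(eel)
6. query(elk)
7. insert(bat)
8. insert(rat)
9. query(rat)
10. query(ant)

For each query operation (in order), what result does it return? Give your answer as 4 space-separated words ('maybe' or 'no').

Answer: maybe maybe maybe maybe

Derivation:
Start: bits=0000000000
Op 1: insert ant -> sets bits 2 9 -> bits=0010000001
Op 2: insert gnu -> sets bits 3 6 -> bits=0011001001
Op 3: insert emu -> sets bits 1 -> bits=0111001001
Op 4: query eel -> checks bit2=1, bit6=1 (all 1) -> maybe
Op 5: insert eel -> sets bits 2 6 -> bits=0111001001
Op 6: query elk -> checks bit2=1, bit9=1 (all 1) -> maybe
Op 7: insert bat -> sets bits 0 6 -> bits=1111001001
Op 8: insert rat -> sets bits 5 7 -> bits=1111011101
Op 9: query rat -> checks bit5=1, bit7=1 (all 1) -> maybe
Op 10: query ant -> checks bit2=1, bit9=1 (all 1) -> maybe
Query results in order: maybe maybe maybe maybe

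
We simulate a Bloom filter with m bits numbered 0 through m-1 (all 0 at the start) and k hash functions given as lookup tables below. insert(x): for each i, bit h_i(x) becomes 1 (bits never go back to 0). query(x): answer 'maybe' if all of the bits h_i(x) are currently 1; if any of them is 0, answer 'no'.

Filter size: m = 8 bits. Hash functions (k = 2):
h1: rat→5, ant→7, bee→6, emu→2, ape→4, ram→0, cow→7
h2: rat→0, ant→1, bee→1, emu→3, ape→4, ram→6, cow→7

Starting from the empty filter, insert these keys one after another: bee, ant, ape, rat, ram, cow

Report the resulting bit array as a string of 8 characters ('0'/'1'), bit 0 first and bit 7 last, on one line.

Start: bits=00000000
After insert 'bee': sets bits 1 6 -> bits=01000010
After insert 'ant': sets bits 1 7 -> bits=01000011
After insert 'ape': sets bits 4 -> bits=01001011
After insert 'rat': sets bits 0 5 -> bits=11001111
After insert 'ram': sets bits 0 6 -> bits=11001111
After insert 'cow': sets bits 7 -> bits=11001111

Answer: 11001111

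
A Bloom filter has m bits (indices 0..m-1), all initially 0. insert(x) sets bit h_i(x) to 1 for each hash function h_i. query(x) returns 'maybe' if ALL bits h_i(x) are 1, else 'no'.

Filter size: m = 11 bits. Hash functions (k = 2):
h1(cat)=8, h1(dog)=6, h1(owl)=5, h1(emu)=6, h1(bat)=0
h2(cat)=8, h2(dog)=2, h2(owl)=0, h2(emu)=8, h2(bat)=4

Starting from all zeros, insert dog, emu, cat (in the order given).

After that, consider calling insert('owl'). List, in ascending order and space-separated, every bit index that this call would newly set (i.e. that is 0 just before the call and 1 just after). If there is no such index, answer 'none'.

Answer: 0 5

Derivation:
Start: bits=00000000000
After insert 'dog': sets bits 2 6 -> bits=00100010000
After insert 'emu': sets bits 6 8 -> bits=00100010100
After insert 'cat': sets bits 8 -> bits=00100010100
insert 'owl' would touch bits 0 5; currently bit0=0, bit5=0
Bits that are 0 among those (would change 0->1): 0 5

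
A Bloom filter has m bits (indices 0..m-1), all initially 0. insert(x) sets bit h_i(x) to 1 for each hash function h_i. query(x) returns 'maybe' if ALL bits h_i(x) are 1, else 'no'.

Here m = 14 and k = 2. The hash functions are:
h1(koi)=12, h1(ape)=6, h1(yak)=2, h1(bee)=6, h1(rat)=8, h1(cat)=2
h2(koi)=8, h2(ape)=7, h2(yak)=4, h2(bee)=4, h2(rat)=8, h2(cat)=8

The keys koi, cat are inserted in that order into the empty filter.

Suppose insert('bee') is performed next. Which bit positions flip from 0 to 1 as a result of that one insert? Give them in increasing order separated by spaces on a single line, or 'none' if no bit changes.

Answer: 4 6

Derivation:
Start: bits=00000000000000
After insert 'koi': sets bits 8 12 -> bits=00000000100010
After insert 'cat': sets bits 2 8 -> bits=00100000100010
insert 'bee' would touch bits 4 6; currently bit4=0, bit6=0
Bits that are 0 among those (would change 0->1): 4 6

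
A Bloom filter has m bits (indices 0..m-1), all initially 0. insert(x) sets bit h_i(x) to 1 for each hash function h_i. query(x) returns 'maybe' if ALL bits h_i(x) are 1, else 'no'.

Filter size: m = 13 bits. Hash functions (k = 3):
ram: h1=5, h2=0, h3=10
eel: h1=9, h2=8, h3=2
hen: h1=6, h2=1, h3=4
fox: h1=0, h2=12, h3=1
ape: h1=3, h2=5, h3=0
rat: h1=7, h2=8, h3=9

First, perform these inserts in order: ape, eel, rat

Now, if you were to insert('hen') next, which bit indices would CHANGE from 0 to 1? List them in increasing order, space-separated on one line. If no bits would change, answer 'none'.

Start: bits=0000000000000
After insert 'ape': sets bits 0 3 5 -> bits=1001010000000
After insert 'eel': sets bits 2 8 9 -> bits=1011010011000
After insert 'rat': sets bits 7 8 9 -> bits=1011010111000
insert 'hen' would touch bits 1 4 6; currently bit1=0, bit4=0, bit6=0
Bits that are 0 among those (would change 0->1): 1 4 6

Answer: 1 4 6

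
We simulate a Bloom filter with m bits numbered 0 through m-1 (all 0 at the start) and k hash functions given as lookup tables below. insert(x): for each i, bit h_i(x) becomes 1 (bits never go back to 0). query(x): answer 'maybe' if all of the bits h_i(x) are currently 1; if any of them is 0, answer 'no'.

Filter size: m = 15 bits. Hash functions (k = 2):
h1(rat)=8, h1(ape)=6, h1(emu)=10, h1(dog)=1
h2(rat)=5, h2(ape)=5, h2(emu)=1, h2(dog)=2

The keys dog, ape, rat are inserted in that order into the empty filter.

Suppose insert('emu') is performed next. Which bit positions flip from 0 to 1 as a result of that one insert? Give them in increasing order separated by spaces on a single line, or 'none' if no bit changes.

Answer: 10

Derivation:
Start: bits=000000000000000
After insert 'dog': sets bits 1 2 -> bits=011000000000000
After insert 'ape': sets bits 5 6 -> bits=011001100000000
After insert 'rat': sets bits 5 8 -> bits=011001101000000
insert 'emu' would touch bits 1 10; currently bit1=1, bit10=0
Bits that are 0 among those (would change 0->1): 10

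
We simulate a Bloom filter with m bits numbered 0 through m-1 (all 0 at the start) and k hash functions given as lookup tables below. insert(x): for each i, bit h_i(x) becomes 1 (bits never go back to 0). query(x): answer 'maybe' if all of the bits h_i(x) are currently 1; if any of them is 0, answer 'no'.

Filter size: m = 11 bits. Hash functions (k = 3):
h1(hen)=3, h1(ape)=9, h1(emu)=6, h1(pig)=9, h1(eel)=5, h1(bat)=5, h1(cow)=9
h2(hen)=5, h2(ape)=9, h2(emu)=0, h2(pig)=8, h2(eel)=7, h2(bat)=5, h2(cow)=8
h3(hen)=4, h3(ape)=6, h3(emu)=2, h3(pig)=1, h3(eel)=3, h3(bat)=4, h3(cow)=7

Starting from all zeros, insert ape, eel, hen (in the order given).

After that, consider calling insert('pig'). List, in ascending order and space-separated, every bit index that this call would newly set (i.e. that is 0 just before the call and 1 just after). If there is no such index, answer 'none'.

Start: bits=00000000000
After insert 'ape': sets bits 6 9 -> bits=00000010010
After insert 'eel': sets bits 3 5 7 -> bits=00010111010
After insert 'hen': sets bits 3 4 5 -> bits=00011111010
insert 'pig' would touch bits 1 8 9; currently bit1=0, bit8=0, bit9=1
Bits that are 0 among those (would change 0->1): 1 8

Answer: 1 8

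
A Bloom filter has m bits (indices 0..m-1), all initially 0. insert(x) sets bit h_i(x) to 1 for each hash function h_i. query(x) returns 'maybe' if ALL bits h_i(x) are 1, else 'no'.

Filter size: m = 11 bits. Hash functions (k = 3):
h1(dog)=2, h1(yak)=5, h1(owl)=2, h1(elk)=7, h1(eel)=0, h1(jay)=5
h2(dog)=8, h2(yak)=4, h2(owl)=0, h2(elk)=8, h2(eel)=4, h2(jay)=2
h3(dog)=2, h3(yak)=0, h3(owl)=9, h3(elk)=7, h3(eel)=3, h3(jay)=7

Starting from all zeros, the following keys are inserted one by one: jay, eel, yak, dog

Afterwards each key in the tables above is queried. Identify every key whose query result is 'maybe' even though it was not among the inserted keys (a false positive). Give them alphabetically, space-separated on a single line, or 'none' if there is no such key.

Answer: elk

Derivation:
Start: bits=00000000000
After insert 'jay': sets bits 2 5 7 -> bits=00100101000
After insert 'eel': sets bits 0 3 4 -> bits=10111101000
After insert 'yak': sets bits 0 4 5 -> bits=10111101000
After insert 'dog': sets bits 2 8 -> bits=10111101100
Not inserted: elk owl — query each against bits=10111101100:
query elk: checks bit7=1, bit8=1 (all 1) -> maybe => FALSE POSITIVE
query owl: checks bit0=1, bit2=1, bit9=0 (has a 0) -> no => not a false positive
False positives (alphabetical): elk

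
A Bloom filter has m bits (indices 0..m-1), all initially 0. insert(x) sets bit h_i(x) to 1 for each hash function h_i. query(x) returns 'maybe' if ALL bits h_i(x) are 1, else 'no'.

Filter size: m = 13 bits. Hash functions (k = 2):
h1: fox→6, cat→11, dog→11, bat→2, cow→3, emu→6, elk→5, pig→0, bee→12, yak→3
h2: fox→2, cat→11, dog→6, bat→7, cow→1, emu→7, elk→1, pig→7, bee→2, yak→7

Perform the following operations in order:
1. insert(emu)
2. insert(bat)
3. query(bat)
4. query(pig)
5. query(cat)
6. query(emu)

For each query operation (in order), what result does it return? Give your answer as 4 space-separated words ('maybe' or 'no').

Answer: maybe no no maybe

Derivation:
Start: bits=0000000000000
Op 1: insert emu -> sets bits 6 7 -> bits=0000001100000
Op 2: insert bat -> sets bits 2 7 -> bits=0010001100000
Op 3: query bat -> checks bit2=1, bit7=1 (all 1) -> maybe
Op 4: query pig -> checks bit0=0, bit7=1 (has a 0) -> no
Op 5: query cat -> checks bit11=0 (has a 0) -> no
Op 6: query emu -> checks bit6=1, bit7=1 (all 1) -> maybe
Query results in order: maybe no no maybe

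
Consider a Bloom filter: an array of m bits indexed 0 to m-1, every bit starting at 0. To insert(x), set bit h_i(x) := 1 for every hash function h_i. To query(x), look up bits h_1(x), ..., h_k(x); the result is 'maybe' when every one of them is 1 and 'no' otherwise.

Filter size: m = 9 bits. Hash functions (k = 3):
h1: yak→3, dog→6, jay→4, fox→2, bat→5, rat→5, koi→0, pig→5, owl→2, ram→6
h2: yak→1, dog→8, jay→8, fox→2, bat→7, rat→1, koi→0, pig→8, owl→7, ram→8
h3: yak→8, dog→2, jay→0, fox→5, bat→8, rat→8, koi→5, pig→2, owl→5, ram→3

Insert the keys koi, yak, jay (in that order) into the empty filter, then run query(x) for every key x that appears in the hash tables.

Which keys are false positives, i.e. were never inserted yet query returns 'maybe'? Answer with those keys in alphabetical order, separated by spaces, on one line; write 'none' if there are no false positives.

Start: bits=000000000
After insert 'koi': sets bits 0 5 -> bits=100001000
After insert 'yak': sets bits 1 3 8 -> bits=110101001
After insert 'jay': sets bits 0 4 8 -> bits=110111001
Not inserted: bat dog fox owl pig ram rat — query each against bits=110111001:
query bat: checks bit5=1, bit7=0, bit8=1 (has a 0) -> no => not a false positive
query dog: checks bit2=0, bit6=0, bit8=1 (has a 0) -> no => not a false positive
query fox: checks bit2=0, bit5=1 (has a 0) -> no => not a false positive
query owl: checks bit2=0, bit5=1, bit7=0 (has a 0) -> no => not a false positive
query pig: checks bit2=0, bit5=1, bit8=1 (has a 0) -> no => not a false positive
query ram: checks bit3=1, bit6=0, bit8=1 (has a 0) -> no => not a false positive
query rat: checks bit1=1, bit5=1, bit8=1 (all 1) -> maybe => FALSE POSITIVE
False positives (alphabetical): rat

Answer: rat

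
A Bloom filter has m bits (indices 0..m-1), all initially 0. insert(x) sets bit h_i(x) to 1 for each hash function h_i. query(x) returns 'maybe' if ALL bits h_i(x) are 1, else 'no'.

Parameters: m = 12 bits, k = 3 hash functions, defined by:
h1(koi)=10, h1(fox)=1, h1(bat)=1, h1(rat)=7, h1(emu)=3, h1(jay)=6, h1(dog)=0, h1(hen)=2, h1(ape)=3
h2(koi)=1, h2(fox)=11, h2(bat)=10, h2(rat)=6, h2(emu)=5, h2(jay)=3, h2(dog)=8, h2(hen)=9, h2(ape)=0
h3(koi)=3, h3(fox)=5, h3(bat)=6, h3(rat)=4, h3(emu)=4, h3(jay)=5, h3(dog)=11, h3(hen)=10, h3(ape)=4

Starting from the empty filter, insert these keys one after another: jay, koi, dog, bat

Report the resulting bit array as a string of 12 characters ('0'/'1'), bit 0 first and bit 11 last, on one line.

Answer: 110101101011

Derivation:
Start: bits=000000000000
After insert 'jay': sets bits 3 5 6 -> bits=000101100000
After insert 'koi': sets bits 1 3 10 -> bits=010101100010
After insert 'dog': sets bits 0 8 11 -> bits=110101101011
After insert 'bat': sets bits 1 6 10 -> bits=110101101011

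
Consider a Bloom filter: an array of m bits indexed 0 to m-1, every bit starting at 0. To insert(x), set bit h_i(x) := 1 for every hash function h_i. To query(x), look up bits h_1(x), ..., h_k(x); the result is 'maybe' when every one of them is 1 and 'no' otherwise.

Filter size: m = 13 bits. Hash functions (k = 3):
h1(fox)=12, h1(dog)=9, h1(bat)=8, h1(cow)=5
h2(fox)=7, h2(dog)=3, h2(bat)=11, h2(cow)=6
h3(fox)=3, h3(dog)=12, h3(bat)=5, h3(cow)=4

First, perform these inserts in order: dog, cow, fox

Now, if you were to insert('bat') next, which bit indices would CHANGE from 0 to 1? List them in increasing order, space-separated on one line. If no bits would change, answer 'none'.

Start: bits=0000000000000
After insert 'dog': sets bits 3 9 12 -> bits=0001000001001
After insert 'cow': sets bits 4 5 6 -> bits=0001111001001
After insert 'fox': sets bits 3 7 12 -> bits=0001111101001
insert 'bat' would touch bits 5 8 11; currently bit5=1, bit8=0, bit11=0
Bits that are 0 among those (would change 0->1): 8 11

Answer: 8 11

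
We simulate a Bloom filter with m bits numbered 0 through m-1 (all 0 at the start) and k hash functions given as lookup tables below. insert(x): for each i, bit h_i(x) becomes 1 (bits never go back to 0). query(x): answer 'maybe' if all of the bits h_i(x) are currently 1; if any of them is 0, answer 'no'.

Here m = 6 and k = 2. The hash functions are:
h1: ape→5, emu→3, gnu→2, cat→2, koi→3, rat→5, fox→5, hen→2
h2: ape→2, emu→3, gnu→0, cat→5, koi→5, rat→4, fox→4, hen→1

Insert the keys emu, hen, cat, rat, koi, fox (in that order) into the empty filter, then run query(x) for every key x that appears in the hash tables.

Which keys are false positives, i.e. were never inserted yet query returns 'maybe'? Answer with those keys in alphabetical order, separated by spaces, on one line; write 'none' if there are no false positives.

Answer: ape

Derivation:
Start: bits=000000
After insert 'emu': sets bits 3 -> bits=000100
After insert 'hen': sets bits 1 2 -> bits=011100
After insert 'cat': sets bits 2 5 -> bits=011101
After insert 'rat': sets bits 4 5 -> bits=011111
After insert 'koi': sets bits 3 5 -> bits=011111
After insert 'fox': sets bits 4 5 -> bits=011111
Not inserted: ape gnu — query each against bits=011111:
query ape: checks bit2=1, bit5=1 (all 1) -> maybe => FALSE POSITIVE
query gnu: checks bit0=0, bit2=1 (has a 0) -> no => not a false positive
False positives (alphabetical): ape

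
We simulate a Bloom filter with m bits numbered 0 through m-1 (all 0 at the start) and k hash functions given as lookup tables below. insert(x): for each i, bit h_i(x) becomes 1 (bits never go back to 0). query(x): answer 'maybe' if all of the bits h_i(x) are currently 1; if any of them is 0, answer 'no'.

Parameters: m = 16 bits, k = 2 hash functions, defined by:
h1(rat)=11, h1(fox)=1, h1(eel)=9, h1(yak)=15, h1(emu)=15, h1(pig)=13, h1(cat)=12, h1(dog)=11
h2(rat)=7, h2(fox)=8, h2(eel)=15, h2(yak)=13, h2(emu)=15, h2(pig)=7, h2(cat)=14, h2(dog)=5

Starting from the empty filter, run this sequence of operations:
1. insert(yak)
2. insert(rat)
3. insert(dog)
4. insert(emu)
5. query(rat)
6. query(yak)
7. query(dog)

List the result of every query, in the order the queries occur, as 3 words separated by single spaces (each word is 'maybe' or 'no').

Answer: maybe maybe maybe

Derivation:
Start: bits=0000000000000000
Op 1: insert yak -> sets bits 13 15 -> bits=0000000000000101
Op 2: insert rat -> sets bits 7 11 -> bits=0000000100010101
Op 3: insert dog -> sets bits 5 11 -> bits=0000010100010101
Op 4: insert emu -> sets bits 15 -> bits=0000010100010101
Op 5: query rat -> checks bit7=1, bit11=1 (all 1) -> maybe
Op 6: query yak -> checks bit13=1, bit15=1 (all 1) -> maybe
Op 7: query dog -> checks bit5=1, bit11=1 (all 1) -> maybe
Query results in order: maybe maybe maybe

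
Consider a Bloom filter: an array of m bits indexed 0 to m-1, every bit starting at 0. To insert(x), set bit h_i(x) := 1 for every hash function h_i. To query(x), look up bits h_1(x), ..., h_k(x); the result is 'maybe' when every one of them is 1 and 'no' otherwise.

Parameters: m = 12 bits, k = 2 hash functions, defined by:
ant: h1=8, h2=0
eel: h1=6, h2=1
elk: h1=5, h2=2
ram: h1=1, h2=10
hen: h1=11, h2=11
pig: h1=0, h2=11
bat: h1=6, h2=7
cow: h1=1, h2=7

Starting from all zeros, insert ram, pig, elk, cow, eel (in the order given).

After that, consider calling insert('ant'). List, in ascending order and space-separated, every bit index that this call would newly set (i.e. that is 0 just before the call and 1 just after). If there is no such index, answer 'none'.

Answer: 8

Derivation:
Start: bits=000000000000
After insert 'ram': sets bits 1 10 -> bits=010000000010
After insert 'pig': sets bits 0 11 -> bits=110000000011
After insert 'elk': sets bits 2 5 -> bits=111001000011
After insert 'cow': sets bits 1 7 -> bits=111001010011
After insert 'eel': sets bits 1 6 -> bits=111001110011
insert 'ant' would touch bits 0 8; currently bit0=1, bit8=0
Bits that are 0 among those (would change 0->1): 8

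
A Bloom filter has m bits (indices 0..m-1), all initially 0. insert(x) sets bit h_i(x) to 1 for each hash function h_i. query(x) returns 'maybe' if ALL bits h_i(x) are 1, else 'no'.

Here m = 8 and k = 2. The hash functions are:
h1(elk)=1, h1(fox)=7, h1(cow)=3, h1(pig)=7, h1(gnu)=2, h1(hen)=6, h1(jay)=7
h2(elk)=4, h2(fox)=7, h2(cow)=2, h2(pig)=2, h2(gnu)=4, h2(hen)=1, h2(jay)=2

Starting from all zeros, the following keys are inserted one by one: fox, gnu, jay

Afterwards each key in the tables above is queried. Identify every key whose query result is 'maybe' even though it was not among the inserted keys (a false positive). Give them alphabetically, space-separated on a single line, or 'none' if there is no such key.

Start: bits=00000000
After insert 'fox': sets bits 7 -> bits=00000001
After insert 'gnu': sets bits 2 4 -> bits=00101001
After insert 'jay': sets bits 2 7 -> bits=00101001
Not inserted: cow elk hen pig — query each against bits=00101001:
query cow: checks bit2=1, bit3=0 (has a 0) -> no => not a false positive
query elk: checks bit1=0, bit4=1 (has a 0) -> no => not a false positive
query hen: checks bit1=0, bit6=0 (has a 0) -> no => not a false positive
query pig: checks bit2=1, bit7=1 (all 1) -> maybe => FALSE POSITIVE
False positives (alphabetical): pig

Answer: pig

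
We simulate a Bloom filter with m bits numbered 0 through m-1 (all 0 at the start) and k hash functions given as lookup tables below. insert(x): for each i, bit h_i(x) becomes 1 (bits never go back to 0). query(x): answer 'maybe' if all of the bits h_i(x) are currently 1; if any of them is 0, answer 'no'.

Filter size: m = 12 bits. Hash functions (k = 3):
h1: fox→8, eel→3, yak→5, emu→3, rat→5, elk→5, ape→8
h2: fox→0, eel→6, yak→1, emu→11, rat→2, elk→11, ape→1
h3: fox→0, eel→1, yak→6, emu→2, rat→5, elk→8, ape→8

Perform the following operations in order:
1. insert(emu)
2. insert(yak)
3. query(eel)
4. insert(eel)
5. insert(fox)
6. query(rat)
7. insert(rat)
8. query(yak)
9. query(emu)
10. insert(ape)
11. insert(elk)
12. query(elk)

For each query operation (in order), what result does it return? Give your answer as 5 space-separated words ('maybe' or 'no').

Start: bits=000000000000
Op 1: insert emu -> sets bits 2 3 11 -> bits=001100000001
Op 2: insert yak -> sets bits 1 5 6 -> bits=011101100001
Op 3: query eel -> checks bit1=1, bit3=1, bit6=1 (all 1) -> maybe
Op 4: insert eel -> sets bits 1 3 6 -> bits=011101100001
Op 5: insert fox -> sets bits 0 8 -> bits=111101101001
Op 6: query rat -> checks bit2=1, bit5=1 (all 1) -> maybe
Op 7: insert rat -> sets bits 2 5 -> bits=111101101001
Op 8: query yak -> checks bit1=1, bit5=1, bit6=1 (all 1) -> maybe
Op 9: query emu -> checks bit2=1, bit3=1, bit11=1 (all 1) -> maybe
Op 10: insert ape -> sets bits 1 8 -> bits=111101101001
Op 11: insert elk -> sets bits 5 8 11 -> bits=111101101001
Op 12: query elk -> checks bit5=1, bit8=1, bit11=1 (all 1) -> maybe
Query results in order: maybe maybe maybe maybe maybe

Answer: maybe maybe maybe maybe maybe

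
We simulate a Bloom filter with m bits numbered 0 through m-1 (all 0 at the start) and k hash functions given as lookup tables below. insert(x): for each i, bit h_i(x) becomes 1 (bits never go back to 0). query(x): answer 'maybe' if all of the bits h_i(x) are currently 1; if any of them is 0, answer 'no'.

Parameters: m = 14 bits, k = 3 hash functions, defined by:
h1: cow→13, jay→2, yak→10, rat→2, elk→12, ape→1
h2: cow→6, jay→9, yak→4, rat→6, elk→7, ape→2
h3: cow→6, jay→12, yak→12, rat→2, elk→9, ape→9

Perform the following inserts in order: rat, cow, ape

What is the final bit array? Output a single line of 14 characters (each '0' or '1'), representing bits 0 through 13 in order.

Start: bits=00000000000000
After insert 'rat': sets bits 2 6 -> bits=00100010000000
After insert 'cow': sets bits 6 13 -> bits=00100010000001
After insert 'ape': sets bits 1 2 9 -> bits=01100010010001

Answer: 01100010010001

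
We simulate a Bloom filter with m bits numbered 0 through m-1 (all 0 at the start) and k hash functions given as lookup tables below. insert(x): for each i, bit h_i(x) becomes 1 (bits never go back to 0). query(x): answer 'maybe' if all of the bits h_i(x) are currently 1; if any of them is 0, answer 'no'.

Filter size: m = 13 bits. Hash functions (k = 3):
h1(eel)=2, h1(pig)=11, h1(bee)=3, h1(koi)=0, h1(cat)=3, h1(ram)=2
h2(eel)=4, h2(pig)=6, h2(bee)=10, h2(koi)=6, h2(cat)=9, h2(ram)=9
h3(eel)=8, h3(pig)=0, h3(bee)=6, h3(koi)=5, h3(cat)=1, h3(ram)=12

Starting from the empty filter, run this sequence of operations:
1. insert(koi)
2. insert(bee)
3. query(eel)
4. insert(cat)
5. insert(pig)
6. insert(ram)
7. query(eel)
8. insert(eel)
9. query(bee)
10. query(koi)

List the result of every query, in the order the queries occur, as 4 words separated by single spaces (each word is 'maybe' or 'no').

Answer: no no maybe maybe

Derivation:
Start: bits=0000000000000
Op 1: insert koi -> sets bits 0 5 6 -> bits=1000011000000
Op 2: insert bee -> sets bits 3 6 10 -> bits=1001011000100
Op 3: query eel -> checks bit2=0, bit4=0, bit8=0 (has a 0) -> no
Op 4: insert cat -> sets bits 1 3 9 -> bits=1101011001100
Op 5: insert pig -> sets bits 0 6 11 -> bits=1101011001110
Op 6: insert ram -> sets bits 2 9 12 -> bits=1111011001111
Op 7: query eel -> checks bit2=1, bit4=0, bit8=0 (has a 0) -> no
Op 8: insert eel -> sets bits 2 4 8 -> bits=1111111011111
Op 9: query bee -> checks bit3=1, bit6=1, bit10=1 (all 1) -> maybe
Op 10: query koi -> checks bit0=1, bit5=1, bit6=1 (all 1) -> maybe
Query results in order: no no maybe maybe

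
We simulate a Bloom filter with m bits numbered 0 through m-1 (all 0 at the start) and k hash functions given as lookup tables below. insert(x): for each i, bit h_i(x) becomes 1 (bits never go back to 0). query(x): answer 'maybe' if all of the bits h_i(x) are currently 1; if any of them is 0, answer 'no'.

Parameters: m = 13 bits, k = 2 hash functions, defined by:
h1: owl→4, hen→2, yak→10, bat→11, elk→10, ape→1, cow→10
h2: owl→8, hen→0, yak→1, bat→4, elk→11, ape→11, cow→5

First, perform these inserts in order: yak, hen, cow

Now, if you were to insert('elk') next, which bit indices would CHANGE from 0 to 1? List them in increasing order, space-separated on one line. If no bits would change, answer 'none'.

Start: bits=0000000000000
After insert 'yak': sets bits 1 10 -> bits=0100000000100
After insert 'hen': sets bits 0 2 -> bits=1110000000100
After insert 'cow': sets bits 5 10 -> bits=1110010000100
insert 'elk' would touch bits 10 11; currently bit10=1, bit11=0
Bits that are 0 among those (would change 0->1): 11

Answer: 11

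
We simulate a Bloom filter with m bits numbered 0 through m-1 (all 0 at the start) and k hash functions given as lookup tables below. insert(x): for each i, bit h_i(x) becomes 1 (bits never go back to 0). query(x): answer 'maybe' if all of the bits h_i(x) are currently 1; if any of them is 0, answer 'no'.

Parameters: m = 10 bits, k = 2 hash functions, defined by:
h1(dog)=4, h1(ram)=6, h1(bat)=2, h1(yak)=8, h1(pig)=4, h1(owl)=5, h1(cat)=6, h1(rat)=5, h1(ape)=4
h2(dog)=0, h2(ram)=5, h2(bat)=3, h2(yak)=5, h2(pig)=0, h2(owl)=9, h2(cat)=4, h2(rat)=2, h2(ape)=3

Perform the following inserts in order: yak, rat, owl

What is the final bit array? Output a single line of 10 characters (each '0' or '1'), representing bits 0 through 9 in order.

Answer: 0010010011

Derivation:
Start: bits=0000000000
After insert 'yak': sets bits 5 8 -> bits=0000010010
After insert 'rat': sets bits 2 5 -> bits=0010010010
After insert 'owl': sets bits 5 9 -> bits=0010010011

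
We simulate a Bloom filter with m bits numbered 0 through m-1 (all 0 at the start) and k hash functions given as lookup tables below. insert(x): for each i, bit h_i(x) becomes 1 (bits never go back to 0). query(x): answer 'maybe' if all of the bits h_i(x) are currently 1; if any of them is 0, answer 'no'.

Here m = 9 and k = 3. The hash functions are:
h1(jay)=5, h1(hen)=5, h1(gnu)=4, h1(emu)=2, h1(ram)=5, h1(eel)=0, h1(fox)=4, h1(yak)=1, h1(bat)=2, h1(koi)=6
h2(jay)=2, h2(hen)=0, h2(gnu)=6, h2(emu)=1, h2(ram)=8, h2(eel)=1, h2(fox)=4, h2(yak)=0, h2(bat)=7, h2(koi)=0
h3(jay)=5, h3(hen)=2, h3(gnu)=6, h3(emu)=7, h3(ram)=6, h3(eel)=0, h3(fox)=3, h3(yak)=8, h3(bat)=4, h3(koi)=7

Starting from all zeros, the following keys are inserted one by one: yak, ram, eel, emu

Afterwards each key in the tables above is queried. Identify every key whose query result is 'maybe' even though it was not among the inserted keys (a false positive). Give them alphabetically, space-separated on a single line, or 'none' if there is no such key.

Start: bits=000000000
After insert 'yak': sets bits 0 1 8 -> bits=110000001
After insert 'ram': sets bits 5 6 8 -> bits=110001101
After insert 'eel': sets bits 0 1 -> bits=110001101
After insert 'emu': sets bits 1 2 7 -> bits=111001111
Not inserted: bat fox gnu hen jay koi — query each against bits=111001111:
query bat: checks bit2=1, bit4=0, bit7=1 (has a 0) -> no => not a false positive
query fox: checks bit3=0, bit4=0 (has a 0) -> no => not a false positive
query gnu: checks bit4=0, bit6=1 (has a 0) -> no => not a false positive
query hen: checks bit0=1, bit2=1, bit5=1 (all 1) -> maybe => FALSE POSITIVE
query jay: checks bit2=1, bit5=1 (all 1) -> maybe => FALSE POSITIVE
query koi: checks bit0=1, bit6=1, bit7=1 (all 1) -> maybe => FALSE POSITIVE
False positives (alphabetical): hen jay koi

Answer: hen jay koi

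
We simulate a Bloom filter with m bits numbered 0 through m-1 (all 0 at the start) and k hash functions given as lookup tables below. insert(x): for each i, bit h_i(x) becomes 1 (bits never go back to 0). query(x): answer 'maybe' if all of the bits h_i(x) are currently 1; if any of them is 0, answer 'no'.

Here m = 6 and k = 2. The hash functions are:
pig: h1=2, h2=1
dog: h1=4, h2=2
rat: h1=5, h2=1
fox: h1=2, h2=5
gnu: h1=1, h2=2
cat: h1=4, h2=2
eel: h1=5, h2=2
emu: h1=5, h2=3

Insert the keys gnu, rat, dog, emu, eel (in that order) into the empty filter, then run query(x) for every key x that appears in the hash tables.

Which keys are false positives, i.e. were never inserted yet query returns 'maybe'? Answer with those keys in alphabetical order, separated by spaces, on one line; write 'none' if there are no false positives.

Answer: cat fox pig

Derivation:
Start: bits=000000
After insert 'gnu': sets bits 1 2 -> bits=011000
After insert 'rat': sets bits 1 5 -> bits=011001
After insert 'dog': sets bits 2 4 -> bits=011011
After insert 'emu': sets bits 3 5 -> bits=011111
After insert 'eel': sets bits 2 5 -> bits=011111
Not inserted: cat fox pig — query each against bits=011111:
query cat: checks bit2=1, bit4=1 (all 1) -> maybe => FALSE POSITIVE
query fox: checks bit2=1, bit5=1 (all 1) -> maybe => FALSE POSITIVE
query pig: checks bit1=1, bit2=1 (all 1) -> maybe => FALSE POSITIVE
False positives (alphabetical): cat fox pig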